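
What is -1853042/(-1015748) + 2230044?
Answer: 1132582292977/507874 ≈ 2.2300e+6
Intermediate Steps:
-1853042/(-1015748) + 2230044 = -1853042*(-1/1015748) + 2230044 = 926521/507874 + 2230044 = 1132582292977/507874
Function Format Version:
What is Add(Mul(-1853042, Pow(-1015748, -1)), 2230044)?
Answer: Rational(1132582292977, 507874) ≈ 2.2300e+6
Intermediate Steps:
Add(Mul(-1853042, Pow(-1015748, -1)), 2230044) = Add(Mul(-1853042, Rational(-1, 1015748)), 2230044) = Add(Rational(926521, 507874), 2230044) = Rational(1132582292977, 507874)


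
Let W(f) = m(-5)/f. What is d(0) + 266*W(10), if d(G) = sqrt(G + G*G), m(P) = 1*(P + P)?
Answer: -266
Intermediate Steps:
m(P) = 2*P (m(P) = 1*(2*P) = 2*P)
d(G) = sqrt(G + G**2)
W(f) = -10/f (W(f) = (2*(-5))/f = -10/f)
d(0) + 266*W(10) = sqrt(0*(1 + 0)) + 266*(-10/10) = sqrt(0*1) + 266*(-10*1/10) = sqrt(0) + 266*(-1) = 0 - 266 = -266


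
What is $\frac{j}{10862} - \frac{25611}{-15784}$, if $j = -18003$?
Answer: $- \frac{2986335}{85722904} \approx -0.034837$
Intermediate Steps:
$\frac{j}{10862} - \frac{25611}{-15784} = - \frac{18003}{10862} - \frac{25611}{-15784} = \left(-18003\right) \frac{1}{10862} - - \frac{25611}{15784} = - \frac{18003}{10862} + \frac{25611}{15784} = - \frac{2986335}{85722904}$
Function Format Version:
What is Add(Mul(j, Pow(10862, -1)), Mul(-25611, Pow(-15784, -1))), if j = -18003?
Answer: Rational(-2986335, 85722904) ≈ -0.034837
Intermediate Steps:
Add(Mul(j, Pow(10862, -1)), Mul(-25611, Pow(-15784, -1))) = Add(Mul(-18003, Pow(10862, -1)), Mul(-25611, Pow(-15784, -1))) = Add(Mul(-18003, Rational(1, 10862)), Mul(-25611, Rational(-1, 15784))) = Add(Rational(-18003, 10862), Rational(25611, 15784)) = Rational(-2986335, 85722904)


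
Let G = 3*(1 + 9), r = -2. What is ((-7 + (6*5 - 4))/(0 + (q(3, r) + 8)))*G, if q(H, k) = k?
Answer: 95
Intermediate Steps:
G = 30 (G = 3*10 = 30)
((-7 + (6*5 - 4))/(0 + (q(3, r) + 8)))*G = ((-7 + (6*5 - 4))/(0 + (-2 + 8)))*30 = ((-7 + (30 - 4))/(0 + 6))*30 = ((-7 + 26)/6)*30 = (19*(⅙))*30 = (19/6)*30 = 95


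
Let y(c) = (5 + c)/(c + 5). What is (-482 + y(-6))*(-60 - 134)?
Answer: 93314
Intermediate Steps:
y(c) = 1 (y(c) = (5 + c)/(5 + c) = 1)
(-482 + y(-6))*(-60 - 134) = (-482 + 1)*(-60 - 134) = -481*(-194) = 93314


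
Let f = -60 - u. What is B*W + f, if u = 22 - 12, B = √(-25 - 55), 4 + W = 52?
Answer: -70 + 192*I*√5 ≈ -70.0 + 429.33*I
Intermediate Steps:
W = 48 (W = -4 + 52 = 48)
B = 4*I*√5 (B = √(-80) = 4*I*√5 ≈ 8.9443*I)
u = 10
f = -70 (f = -60 - 1*10 = -60 - 10 = -70)
B*W + f = (4*I*√5)*48 - 70 = 192*I*√5 - 70 = -70 + 192*I*√5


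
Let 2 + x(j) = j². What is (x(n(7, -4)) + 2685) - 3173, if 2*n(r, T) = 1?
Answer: -1959/4 ≈ -489.75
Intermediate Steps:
n(r, T) = ½ (n(r, T) = (½)*1 = ½)
x(j) = -2 + j²
(x(n(7, -4)) + 2685) - 3173 = ((-2 + (½)²) + 2685) - 3173 = ((-2 + ¼) + 2685) - 3173 = (-7/4 + 2685) - 3173 = 10733/4 - 3173 = -1959/4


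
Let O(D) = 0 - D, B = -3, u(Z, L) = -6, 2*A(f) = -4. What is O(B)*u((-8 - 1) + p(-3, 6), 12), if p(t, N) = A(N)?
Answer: -18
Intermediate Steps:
A(f) = -2 (A(f) = (1/2)*(-4) = -2)
p(t, N) = -2
O(D) = -D
O(B)*u((-8 - 1) + p(-3, 6), 12) = -1*(-3)*(-6) = 3*(-6) = -18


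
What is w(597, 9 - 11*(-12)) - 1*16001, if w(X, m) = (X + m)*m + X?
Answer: 88654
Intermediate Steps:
w(X, m) = X + m*(X + m) (w(X, m) = m*(X + m) + X = X + m*(X + m))
w(597, 9 - 11*(-12)) - 1*16001 = (597 + (9 - 11*(-12))**2 + 597*(9 - 11*(-12))) - 1*16001 = (597 + (9 + 132)**2 + 597*(9 + 132)) - 16001 = (597 + 141**2 + 597*141) - 16001 = (597 + 19881 + 84177) - 16001 = 104655 - 16001 = 88654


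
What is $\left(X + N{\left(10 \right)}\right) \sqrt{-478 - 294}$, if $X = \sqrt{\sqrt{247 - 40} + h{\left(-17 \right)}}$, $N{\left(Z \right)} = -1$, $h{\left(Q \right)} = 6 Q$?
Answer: $i \sqrt{193} \left(-2 + 2 \sqrt{-102 + 3 \sqrt{23}}\right) \approx -260.07 - 27.785 i$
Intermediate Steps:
$X = \sqrt{-102 + 3 \sqrt{23}}$ ($X = \sqrt{\sqrt{247 - 40} + 6 \left(-17\right)} = \sqrt{\sqrt{207} - 102} = \sqrt{3 \sqrt{23} - 102} = \sqrt{-102 + 3 \sqrt{23}} \approx 9.3602 i$)
$\left(X + N{\left(10 \right)}\right) \sqrt{-478 - 294} = \left(\sqrt{-102 + 3 \sqrt{23}} - 1\right) \sqrt{-478 - 294} = \left(-1 + \sqrt{-102 + 3 \sqrt{23}}\right) \sqrt{-772} = \left(-1 + \sqrt{-102 + 3 \sqrt{23}}\right) 2 i \sqrt{193} = 2 i \sqrt{193} \left(-1 + \sqrt{-102 + 3 \sqrt{23}}\right)$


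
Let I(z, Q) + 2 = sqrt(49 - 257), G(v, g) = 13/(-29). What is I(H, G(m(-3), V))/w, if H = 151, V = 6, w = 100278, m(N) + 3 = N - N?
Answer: -1/50139 + 2*I*sqrt(13)/50139 ≈ -1.9945e-5 + 0.00014382*I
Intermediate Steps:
m(N) = -3 (m(N) = -3 + (N - N) = -3 + 0 = -3)
G(v, g) = -13/29 (G(v, g) = 13*(-1/29) = -13/29)
I(z, Q) = -2 + 4*I*sqrt(13) (I(z, Q) = -2 + sqrt(49 - 257) = -2 + sqrt(-208) = -2 + 4*I*sqrt(13))
I(H, G(m(-3), V))/w = (-2 + 4*I*sqrt(13))/100278 = (-2 + 4*I*sqrt(13))*(1/100278) = -1/50139 + 2*I*sqrt(13)/50139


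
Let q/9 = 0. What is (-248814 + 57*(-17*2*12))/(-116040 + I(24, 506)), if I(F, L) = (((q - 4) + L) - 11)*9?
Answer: 90690/37207 ≈ 2.4374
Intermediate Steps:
q = 0 (q = 9*0 = 0)
I(F, L) = -135 + 9*L (I(F, L) = (((0 - 4) + L) - 11)*9 = ((-4 + L) - 11)*9 = (-15 + L)*9 = -135 + 9*L)
(-248814 + 57*(-17*2*12))/(-116040 + I(24, 506)) = (-248814 + 57*(-17*2*12))/(-116040 + (-135 + 9*506)) = (-248814 + 57*(-34*12))/(-116040 + (-135 + 4554)) = (-248814 + 57*(-408))/(-116040 + 4419) = (-248814 - 23256)/(-111621) = -272070*(-1/111621) = 90690/37207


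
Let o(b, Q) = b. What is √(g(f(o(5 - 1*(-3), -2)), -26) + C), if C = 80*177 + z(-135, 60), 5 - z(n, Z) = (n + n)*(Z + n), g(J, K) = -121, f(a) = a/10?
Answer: I*√6206 ≈ 78.778*I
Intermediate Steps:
f(a) = a/10 (f(a) = a*(⅒) = a/10)
z(n, Z) = 5 - 2*n*(Z + n) (z(n, Z) = 5 - (n + n)*(Z + n) = 5 - 2*n*(Z + n))
C = -6085 (C = 80*177 + (5 - 2*(-135)² - 2*60*(-135)) = 14160 + (5 - 2*18225 + 16200) = 14160 + (5 - 36450 + 16200) = 14160 - 20245 = -6085)
√(g(f(o(5 - 1*(-3), -2)), -26) + C) = √(-121 - 6085) = √(-6206) = I*√6206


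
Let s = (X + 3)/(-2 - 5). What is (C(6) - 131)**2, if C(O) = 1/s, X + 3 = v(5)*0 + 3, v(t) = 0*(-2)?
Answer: 160000/9 ≈ 17778.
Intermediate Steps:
v(t) = 0
X = 0 (X = -3 + (0*0 + 3) = -3 + (0 + 3) = -3 + 3 = 0)
s = -3/7 (s = (0 + 3)/(-2 - 5) = 3/(-7) = 3*(-1/7) = -3/7 ≈ -0.42857)
C(O) = -7/3 (C(O) = 1/(-3/7) = -7/3)
(C(6) - 131)**2 = (-7/3 - 131)**2 = (-400/3)**2 = 160000/9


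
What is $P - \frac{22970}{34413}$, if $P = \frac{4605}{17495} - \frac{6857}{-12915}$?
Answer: $\frac{65662294468}{518369729535} \approx 0.12667$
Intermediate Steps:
$P = \frac{35887358}{45189585}$ ($P = 4605 \cdot \frac{1}{17495} - - \frac{6857}{12915} = \frac{921}{3499} + \frac{6857}{12915} = \frac{35887358}{45189585} \approx 0.79415$)
$P - \frac{22970}{34413} = \frac{35887358}{45189585} - \frac{22970}{34413} = \frac{65662294468}{518369729535}$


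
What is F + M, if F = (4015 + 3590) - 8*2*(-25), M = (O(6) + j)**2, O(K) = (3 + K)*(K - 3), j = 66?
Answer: 16654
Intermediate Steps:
O(K) = (-3 + K)*(3 + K) (O(K) = (3 + K)*(-3 + K) = (-3 + K)*(3 + K))
M = 8649 (M = ((-9 + 6**2) + 66)**2 = ((-9 + 36) + 66)**2 = (27 + 66)**2 = 93**2 = 8649)
F = 8005 (F = 7605 - 16*(-25) = 7605 + 400 = 8005)
F + M = 8005 + 8649 = 16654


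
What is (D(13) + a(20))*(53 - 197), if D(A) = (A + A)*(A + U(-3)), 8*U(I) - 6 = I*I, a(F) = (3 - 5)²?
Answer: -56268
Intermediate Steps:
a(F) = 4 (a(F) = (-2)² = 4)
U(I) = ¾ + I²/8 (U(I) = ¾ + (I*I)/8 = ¾ + I²/8)
D(A) = 2*A*(15/8 + A) (D(A) = (A + A)*(A + (¾ + (⅛)*(-3)²)) = (2*A)*(A + (¾ + (⅛)*9)) = (2*A)*(A + (¾ + 9/8)) = (2*A)*(A + 15/8) = (2*A)*(15/8 + A) = 2*A*(15/8 + A))
(D(13) + a(20))*(53 - 197) = ((¼)*13*(15 + 8*13) + 4)*(53 - 197) = ((¼)*13*(15 + 104) + 4)*(-144) = ((¼)*13*119 + 4)*(-144) = (1547/4 + 4)*(-144) = (1563/4)*(-144) = -56268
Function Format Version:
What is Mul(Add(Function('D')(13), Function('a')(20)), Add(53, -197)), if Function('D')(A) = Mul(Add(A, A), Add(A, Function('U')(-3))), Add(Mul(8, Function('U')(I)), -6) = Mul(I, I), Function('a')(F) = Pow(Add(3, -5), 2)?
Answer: -56268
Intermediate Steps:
Function('a')(F) = 4 (Function('a')(F) = Pow(-2, 2) = 4)
Function('U')(I) = Add(Rational(3, 4), Mul(Rational(1, 8), Pow(I, 2))) (Function('U')(I) = Add(Rational(3, 4), Mul(Rational(1, 8), Mul(I, I))) = Add(Rational(3, 4), Mul(Rational(1, 8), Pow(I, 2))))
Function('D')(A) = Mul(2, A, Add(Rational(15, 8), A)) (Function('D')(A) = Mul(Add(A, A), Add(A, Add(Rational(3, 4), Mul(Rational(1, 8), Pow(-3, 2))))) = Mul(Mul(2, A), Add(A, Add(Rational(3, 4), Mul(Rational(1, 8), 9)))) = Mul(Mul(2, A), Add(A, Add(Rational(3, 4), Rational(9, 8)))) = Mul(Mul(2, A), Add(A, Rational(15, 8))) = Mul(Mul(2, A), Add(Rational(15, 8), A)) = Mul(2, A, Add(Rational(15, 8), A)))
Mul(Add(Function('D')(13), Function('a')(20)), Add(53, -197)) = Mul(Add(Mul(Rational(1, 4), 13, Add(15, Mul(8, 13))), 4), Add(53, -197)) = Mul(Add(Mul(Rational(1, 4), 13, Add(15, 104)), 4), -144) = Mul(Add(Mul(Rational(1, 4), 13, 119), 4), -144) = Mul(Add(Rational(1547, 4), 4), -144) = Mul(Rational(1563, 4), -144) = -56268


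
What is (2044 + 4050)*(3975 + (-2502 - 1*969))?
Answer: 3071376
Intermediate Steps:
(2044 + 4050)*(3975 + (-2502 - 1*969)) = 6094*(3975 + (-2502 - 969)) = 6094*(3975 - 3471) = 6094*504 = 3071376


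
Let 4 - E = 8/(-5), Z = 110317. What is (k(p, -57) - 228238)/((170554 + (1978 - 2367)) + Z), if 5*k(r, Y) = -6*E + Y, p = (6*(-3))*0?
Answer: -5706403/7012050 ≈ -0.81380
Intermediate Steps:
E = 28/5 (E = 4 - 8/(-5) = 4 - 8*(-1)/5 = 4 - 1*(-8/5) = 4 + 8/5 = 28/5 ≈ 5.6000)
p = 0 (p = -18*0 = 0)
k(r, Y) = -168/25 + Y/5 (k(r, Y) = (-6*28/5 + Y)/5 = (-168/5 + Y)/5 = -168/25 + Y/5)
(k(p, -57) - 228238)/((170554 + (1978 - 2367)) + Z) = ((-168/25 + (⅕)*(-57)) - 228238)/((170554 + (1978 - 2367)) + 110317) = ((-168/25 - 57/5) - 228238)/((170554 - 389) + 110317) = (-453/25 - 228238)/(170165 + 110317) = -5706403/25/280482 = -5706403/25*1/280482 = -5706403/7012050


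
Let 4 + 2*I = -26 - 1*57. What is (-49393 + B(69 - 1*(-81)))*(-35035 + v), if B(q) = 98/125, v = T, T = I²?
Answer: 818496933417/500 ≈ 1.6370e+9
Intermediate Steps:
I = -87/2 (I = -2 + (-26 - 1*57)/2 = -2 + (-26 - 57)/2 = -2 + (½)*(-83) = -2 - 83/2 = -87/2 ≈ -43.500)
T = 7569/4 (T = (-87/2)² = 7569/4 ≈ 1892.3)
v = 7569/4 ≈ 1892.3
B(q) = 98/125 (B(q) = 98*(1/125) = 98/125)
(-49393 + B(69 - 1*(-81)))*(-35035 + v) = (-49393 + 98/125)*(-35035 + 7569/4) = -6174027/125*(-132571/4) = 818496933417/500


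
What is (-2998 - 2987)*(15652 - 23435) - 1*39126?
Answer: 46542129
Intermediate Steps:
(-2998 - 2987)*(15652 - 23435) - 1*39126 = -5985*(-7783) - 39126 = 46581255 - 39126 = 46542129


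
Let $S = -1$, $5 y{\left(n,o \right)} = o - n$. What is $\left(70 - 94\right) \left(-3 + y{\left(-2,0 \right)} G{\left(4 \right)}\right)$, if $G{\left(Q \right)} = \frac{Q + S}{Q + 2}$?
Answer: $\frac{336}{5} \approx 67.2$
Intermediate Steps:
$y{\left(n,o \right)} = - \frac{n}{5} + \frac{o}{5}$ ($y{\left(n,o \right)} = \frac{o - n}{5} = - \frac{n}{5} + \frac{o}{5}$)
$G{\left(Q \right)} = \frac{-1 + Q}{2 + Q}$ ($G{\left(Q \right)} = \frac{Q - 1}{Q + 2} = \frac{-1 + Q}{2 + Q}$)
$\left(70 - 94\right) \left(-3 + y{\left(-2,0 \right)} G{\left(4 \right)}\right) = \left(70 - 94\right) \left(-3 + \left(\left(- \frac{1}{5}\right) \left(-2\right) + \frac{1}{5} \cdot 0\right) \frac{-1 + 4}{2 + 4}\right) = - 24 \left(-3 + \left(\frac{2}{5} + 0\right) \frac{1}{6} \cdot 3\right) = - 24 \left(-3 + \frac{2 \cdot \frac{1}{6} \cdot 3}{5}\right) = - 24 \left(-3 + \frac{2}{5} \cdot \frac{1}{2}\right) = - 24 \left(-3 + \frac{1}{5}\right) = \left(-24\right) \left(- \frac{14}{5}\right) = \frac{336}{5}$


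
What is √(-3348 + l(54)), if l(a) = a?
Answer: 3*I*√366 ≈ 57.393*I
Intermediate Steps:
√(-3348 + l(54)) = √(-3348 + 54) = √(-3294) = 3*I*√366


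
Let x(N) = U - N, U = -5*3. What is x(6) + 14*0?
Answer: -21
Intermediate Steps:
U = -15
x(N) = -15 - N
x(6) + 14*0 = (-15 - 1*6) + 14*0 = (-15 - 6) + 0 = -21 + 0 = -21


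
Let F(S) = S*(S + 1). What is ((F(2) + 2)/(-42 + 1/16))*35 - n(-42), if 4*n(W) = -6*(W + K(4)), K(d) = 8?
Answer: -38701/671 ≈ -57.677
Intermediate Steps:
F(S) = S*(1 + S)
n(W) = -12 - 3*W/2 (n(W) = (-6*(W + 8))/4 = (-6*(8 + W))/4 = (-48 - 6*W)/4 = -12 - 3*W/2)
((F(2) + 2)/(-42 + 1/16))*35 - n(-42) = ((2*(1 + 2) + 2)/(-42 + 1/16))*35 - (-12 - 3/2*(-42)) = ((2*3 + 2)/(-42 + 1/16))*35 - (-12 + 63) = ((6 + 2)/(-671/16))*35 - 1*51 = (8*(-16/671))*35 - 51 = -128/671*35 - 51 = -4480/671 - 51 = -38701/671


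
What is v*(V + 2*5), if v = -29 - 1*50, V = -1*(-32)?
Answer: -3318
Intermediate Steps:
V = 32
v = -79 (v = -29 - 50 = -79)
v*(V + 2*5) = -79*(32 + 2*5) = -79*(32 + 10) = -79*42 = -3318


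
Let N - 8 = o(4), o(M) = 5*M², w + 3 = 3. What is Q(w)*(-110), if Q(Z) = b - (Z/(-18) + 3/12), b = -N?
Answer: 19415/2 ≈ 9707.5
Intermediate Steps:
w = 0 (w = -3 + 3 = 0)
N = 88 (N = 8 + 5*4² = 8 + 5*16 = 8 + 80 = 88)
b = -88 (b = -1*88 = -88)
Q(Z) = -353/4 + Z/18 (Q(Z) = -88 - (Z/(-18) + 3/12) = -88 - (Z*(-1/18) + 3*(1/12)) = -88 - (-Z/18 + ¼) = -88 - (¼ - Z/18) = -88 + (-¼ + Z/18) = -353/4 + Z/18)
Q(w)*(-110) = (-353/4 + (1/18)*0)*(-110) = (-353/4 + 0)*(-110) = -353/4*(-110) = 19415/2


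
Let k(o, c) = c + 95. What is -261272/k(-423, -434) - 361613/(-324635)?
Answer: 84940622527/110051265 ≈ 771.83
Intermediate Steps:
k(o, c) = 95 + c
-261272/k(-423, -434) - 361613/(-324635) = -261272/(95 - 434) - 361613/(-324635) = -261272/(-339) - 361613*(-1/324635) = -261272*(-1/339) + 361613/324635 = 261272/339 + 361613/324635 = 84940622527/110051265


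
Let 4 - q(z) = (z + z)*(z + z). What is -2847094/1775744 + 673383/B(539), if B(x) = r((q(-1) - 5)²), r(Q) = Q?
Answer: 597842322301/22196800 ≈ 26934.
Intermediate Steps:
q(z) = 4 - 4*z² (q(z) = 4 - (z + z)*(z + z) = 4 - 2*z*2*z = 4 - 4*z²)
B(x) = 25 (B(x) = ((4 - 4*(-1)²) - 5)² = ((4 - 4*1) - 5)² = ((4 - 4) - 5)² = (0 - 5)² = (-5)² = 25)
-2847094/1775744 + 673383/B(539) = -2847094/1775744 + 673383/25 = -2847094*1/1775744 + 673383*(1/25) = -1423547/887872 + 673383/25 = 597842322301/22196800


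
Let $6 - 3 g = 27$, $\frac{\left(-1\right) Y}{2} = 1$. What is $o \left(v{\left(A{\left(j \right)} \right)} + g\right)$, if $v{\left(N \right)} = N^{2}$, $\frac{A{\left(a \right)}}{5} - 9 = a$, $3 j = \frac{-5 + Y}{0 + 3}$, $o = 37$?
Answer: $\frac{5044321}{81} \approx 62276.0$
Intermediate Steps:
$Y = -2$ ($Y = \left(-2\right) 1 = -2$)
$g = -7$ ($g = 2 - 9 = -7$)
$j = - \frac{7}{9}$ ($j = \frac{\left(-5 - 2\right) \frac{1}{0 + 3}}{3} = \frac{\left(-7\right) \frac{1}{3}}{3} = \frac{1}{3} \left(- \frac{7}{3}\right) = - \frac{7}{9} \approx -0.77778$)
$A{\left(a \right)} = 45 + 5 a$
$o \left(v{\left(A{\left(j \right)} \right)} + g\right) = 37 \left(\left(45 + 5 \left(- \frac{7}{9}\right)\right)^{2} - 7\right) = 37 \left(\left(45 - \frac{35}{9}\right)^{2} - 7\right) = 37 \left(\left(\frac{370}{9}\right)^{2} - 7\right) = 37 \left(\frac{136900}{81} - 7\right) = 37 \cdot \frac{136333}{81} = \frac{5044321}{81}$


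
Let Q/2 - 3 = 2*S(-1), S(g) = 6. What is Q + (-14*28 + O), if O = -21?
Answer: -383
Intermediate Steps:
Q = 30 (Q = 6 + 2*(2*6) = 6 + 2*12 = 6 + 24 = 30)
Q + (-14*28 + O) = 30 + (-14*28 - 21) = 30 + (-392 - 21) = 30 - 413 = -383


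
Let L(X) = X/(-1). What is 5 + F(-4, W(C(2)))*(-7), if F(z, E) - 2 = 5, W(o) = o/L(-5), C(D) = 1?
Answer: -44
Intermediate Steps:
L(X) = -X (L(X) = X*(-1) = -X)
W(o) = o/5 (W(o) = o/((-1*(-5))) = o/5)
F(z, E) = 7 (F(z, E) = 2 + 5 = 7)
5 + F(-4, W(C(2)))*(-7) = 5 + 7*(-7) = 5 - 49 = -44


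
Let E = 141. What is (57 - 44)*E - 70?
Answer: 1763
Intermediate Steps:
(57 - 44)*E - 70 = (57 - 44)*141 - 70 = 13*141 - 70 = 1833 - 70 = 1763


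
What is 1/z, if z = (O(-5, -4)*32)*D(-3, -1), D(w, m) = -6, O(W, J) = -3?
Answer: 1/576 ≈ 0.0017361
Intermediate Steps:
z = 576 (z = -3*32*(-6) = -96*(-6) = 576)
1/z = 1/576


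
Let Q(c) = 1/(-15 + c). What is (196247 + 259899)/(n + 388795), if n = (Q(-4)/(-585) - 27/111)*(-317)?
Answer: 187592323230/159925587091 ≈ 1.1730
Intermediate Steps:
n = 31699366/411255 (n = (1/(-15 - 4*(-585)) - 27/111)*(-317) = (-1/585/(-19) - 27*1/111)*(-317) = (-1/19*(-1/585) - 9/37)*(-317) = (1/11115 - 9/37)*(-317) = -99998/411255*(-317) = 31699366/411255 ≈ 77.080)
(196247 + 259899)/(n + 388795) = (196247 + 259899)/(31699366/411255 + 388795) = 456146/(159925587091/411255) = 456146*(411255/159925587091) = 187592323230/159925587091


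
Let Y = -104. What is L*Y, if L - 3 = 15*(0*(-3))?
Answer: -312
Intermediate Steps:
L = 3 (L = 3 + 15*(0*(-3)) = 3 + 15*0 = 3 + 0 = 3)
L*Y = 3*(-104) = -312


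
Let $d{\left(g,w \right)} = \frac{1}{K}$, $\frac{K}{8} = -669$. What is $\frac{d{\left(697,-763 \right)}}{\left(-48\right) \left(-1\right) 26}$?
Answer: $- \frac{1}{6679296} \approx -1.4972 \cdot 10^{-7}$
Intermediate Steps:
$K = -5352$ ($K = 8 \left(-669\right) = -5352$)
$d{\left(g,w \right)} = - \frac{1}{5352}$ ($d{\left(g,w \right)} = \frac{1}{-5352} = - \frac{1}{5352}$)
$\frac{d{\left(697,-763 \right)}}{\left(-48\right) \left(-1\right) 26} = - \frac{1}{5352 \left(-48\right) \left(-1\right) 26} = - \frac{1}{5352 \cdot 48 \cdot 26} = - \frac{1}{5352 \cdot 1248} = \left(- \frac{1}{5352}\right) \frac{1}{1248} = - \frac{1}{6679296}$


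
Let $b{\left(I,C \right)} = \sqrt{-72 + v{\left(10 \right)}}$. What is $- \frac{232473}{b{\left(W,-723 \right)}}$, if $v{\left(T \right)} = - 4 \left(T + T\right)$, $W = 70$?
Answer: $\frac{232473 i \sqrt{38}}{76} \approx 18856.0 i$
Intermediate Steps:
$v{\left(T \right)} = - 8 T$ ($v{\left(T \right)} = - 4 \cdot 2 T = - 8 T$)
$b{\left(I,C \right)} = 2 i \sqrt{38}$ ($b{\left(I,C \right)} = \sqrt{-72 - 80} = \sqrt{-152} = 2 i \sqrt{38}$)
$- \frac{232473}{b{\left(W,-723 \right)}} = - \frac{232473}{2 i \sqrt{38}} = - 232473 \left(- \frac{i \sqrt{38}}{76}\right) = \frac{232473 i \sqrt{38}}{76}$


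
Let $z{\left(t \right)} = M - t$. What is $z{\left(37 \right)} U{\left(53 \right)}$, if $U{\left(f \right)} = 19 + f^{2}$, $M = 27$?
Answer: $-28280$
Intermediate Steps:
$z{\left(t \right)} = 27 - t$
$z{\left(37 \right)} U{\left(53 \right)} = \left(27 - 37\right) \left(19 + 53^{2}\right) = \left(27 - 37\right) \left(19 + 2809\right) = \left(-10\right) 2828 = -28280$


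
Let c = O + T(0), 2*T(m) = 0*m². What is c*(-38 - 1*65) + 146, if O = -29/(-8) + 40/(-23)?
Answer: -8877/184 ≈ -48.245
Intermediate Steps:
T(m) = 0 (T(m) = (0*m²)/2 = (½)*0 = 0)
O = 347/184 (O = -29*(-⅛) + 40*(-1/23) = 29/8 - 40/23 = 347/184 ≈ 1.8859)
c = 347/184 (c = 347/184 + 0 = 347/184 ≈ 1.8859)
c*(-38 - 1*65) + 146 = 347*(-38 - 1*65)/184 + 146 = 347*(-38 - 65)/184 + 146 = (347/184)*(-103) + 146 = -35741/184 + 146 = -8877/184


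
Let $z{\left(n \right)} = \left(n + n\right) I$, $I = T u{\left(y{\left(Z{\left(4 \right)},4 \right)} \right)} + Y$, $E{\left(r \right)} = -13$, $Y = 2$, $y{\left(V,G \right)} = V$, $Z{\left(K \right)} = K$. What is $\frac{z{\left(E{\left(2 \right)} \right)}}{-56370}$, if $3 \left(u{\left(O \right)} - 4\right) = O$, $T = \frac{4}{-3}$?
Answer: $- \frac{598}{253665} \approx -0.0023574$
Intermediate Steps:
$T = - \frac{4}{3}$ ($T = 4 \left(- \frac{1}{3}\right) = - \frac{4}{3} \approx -1.3333$)
$u{\left(O \right)} = 4 + \frac{O}{3}$
$I = - \frac{46}{9}$ ($I = - \frac{4 \left(4 + \frac{1}{3} \cdot 4\right)}{3} + 2 = - \frac{4 \left(4 + \frac{4}{3}\right)}{3} + 2 = \left(- \frac{4}{3}\right) \frac{16}{3} + 2 = - \frac{64}{9} + 2 = - \frac{46}{9} \approx -5.1111$)
$z{\left(n \right)} = - \frac{92 n}{9}$ ($z{\left(n \right)} = \left(n + n\right) \left(- \frac{46}{9}\right) = 2 n \left(- \frac{46}{9}\right) = - \frac{92 n}{9}$)
$\frac{z{\left(E{\left(2 \right)} \right)}}{-56370} = \frac{\left(- \frac{92}{9}\right) \left(-13\right)}{-56370} = \frac{1196}{9} \left(- \frac{1}{56370}\right) = - \frac{598}{253665}$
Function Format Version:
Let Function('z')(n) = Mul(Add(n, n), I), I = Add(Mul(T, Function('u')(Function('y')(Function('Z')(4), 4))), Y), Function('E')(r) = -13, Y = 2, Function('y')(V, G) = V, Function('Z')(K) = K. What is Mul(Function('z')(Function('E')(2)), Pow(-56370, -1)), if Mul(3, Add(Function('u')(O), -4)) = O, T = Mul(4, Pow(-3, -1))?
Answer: Rational(-598, 253665) ≈ -0.0023574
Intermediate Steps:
T = Rational(-4, 3) (T = Mul(4, Rational(-1, 3)) = Rational(-4, 3) ≈ -1.3333)
Function('u')(O) = Add(4, Mul(Rational(1, 3), O))
I = Rational(-46, 9) (I = Add(Mul(Rational(-4, 3), Add(4, Mul(Rational(1, 3), 4))), 2) = Add(Mul(Rational(-4, 3), Add(4, Rational(4, 3))), 2) = Add(Mul(Rational(-4, 3), Rational(16, 3)), 2) = Add(Rational(-64, 9), 2) = Rational(-46, 9) ≈ -5.1111)
Function('z')(n) = Mul(Rational(-92, 9), n) (Function('z')(n) = Mul(Add(n, n), Rational(-46, 9)) = Mul(Mul(2, n), Rational(-46, 9)) = Mul(Rational(-92, 9), n))
Mul(Function('z')(Function('E')(2)), Pow(-56370, -1)) = Mul(Mul(Rational(-92, 9), -13), Pow(-56370, -1)) = Mul(Rational(1196, 9), Rational(-1, 56370)) = Rational(-598, 253665)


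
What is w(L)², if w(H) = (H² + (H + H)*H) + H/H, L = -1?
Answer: 16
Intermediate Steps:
w(H) = 1 + 3*H² (w(H) = (H² + (2*H)*H) + 1 = (H² + 2*H²) + 1 = 3*H² + 1 = 1 + 3*H²)
w(L)² = (1 + 3*(-1)²)² = (1 + 3*1)² = (1 + 3)² = 4² = 16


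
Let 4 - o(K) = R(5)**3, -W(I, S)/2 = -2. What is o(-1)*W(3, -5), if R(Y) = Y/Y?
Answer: 12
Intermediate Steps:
R(Y) = 1
W(I, S) = 4 (W(I, S) = -2*(-2) = 4)
o(K) = 3 (o(K) = 4 - 1*1**3 = 4 - 1*1 = 4 - 1 = 3)
o(-1)*W(3, -5) = 3*4 = 12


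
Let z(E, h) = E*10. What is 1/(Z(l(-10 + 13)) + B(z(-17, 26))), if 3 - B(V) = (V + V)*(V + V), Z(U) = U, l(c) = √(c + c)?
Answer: -115597/13362666403 - √6/13362666403 ≈ -8.6509e-6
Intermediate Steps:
z(E, h) = 10*E
l(c) = √2*√c (l(c) = √(2*c) = √2*√c)
B(V) = 3 - 4*V² (B(V) = 3 - (V + V)*(V + V) = 3 - 2*V*2*V = 3 - 4*V²)
1/(Z(l(-10 + 13)) + B(z(-17, 26))) = 1/(√2*√(-10 + 13) + (3 - 4*(10*(-17))²)) = 1/(√2*√3 + (3 - 4*(-170)²)) = 1/(√6 + (3 - 4*28900)) = 1/(√6 + (3 - 115600)) = 1/(√6 - 115597) = 1/(-115597 + √6)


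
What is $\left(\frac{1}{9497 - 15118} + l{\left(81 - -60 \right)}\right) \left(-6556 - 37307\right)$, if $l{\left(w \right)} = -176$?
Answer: $\frac{43393534311}{5621} \approx 7.7199 \cdot 10^{6}$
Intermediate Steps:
$\left(\frac{1}{9497 - 15118} + l{\left(81 - -60 \right)}\right) \left(-6556 - 37307\right) = \left(\frac{1}{9497 - 15118} - 176\right) \left(-6556 - 37307\right) = \left(\frac{1}{-5621} - 176\right) \left(-43863\right) = \left(- \frac{1}{5621} - 176\right) \left(-43863\right) = \left(- \frac{989297}{5621}\right) \left(-43863\right) = \frac{43393534311}{5621}$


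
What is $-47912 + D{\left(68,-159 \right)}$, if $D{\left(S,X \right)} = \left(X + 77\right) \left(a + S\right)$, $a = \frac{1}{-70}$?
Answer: $- \frac{1872039}{35} \approx -53487.0$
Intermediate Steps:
$a = - \frac{1}{70} \approx -0.014286$
$D{\left(S,X \right)} = \left(77 + X\right) \left(- \frac{1}{70} + S\right)$ ($D{\left(S,X \right)} = \left(X + 77\right) \left(- \frac{1}{70} + S\right) = \left(77 + X\right) \left(- \frac{1}{70} + S\right)$)
$-47912 + D{\left(68,-159 \right)} = -47912 + \left(- \frac{11}{10} + 77 \cdot 68 - - \frac{159}{70} + 68 \left(-159\right)\right) = -47912 + \left(- \frac{11}{10} + 5236 + \frac{159}{70} - 10812\right) = -47912 - \frac{195119}{35} = - \frac{1872039}{35}$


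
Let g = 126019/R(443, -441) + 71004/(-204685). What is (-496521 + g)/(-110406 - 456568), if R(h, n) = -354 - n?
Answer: 4408028427664/5048221683765 ≈ 0.87318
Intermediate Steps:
g = 25788021667/17807595 (g = 126019/(-354 - 1*(-441)) + 71004/(-204685) = 126019/(-354 + 441) + 71004*(-1/204685) = 126019/87 - 71004/204685 = 25788021667/17807595 ≈ 1448.1)
(-496521 + g)/(-110406 - 456568) = (-496521 + 25788021667/17807595)/(-110406 - 456568) = -8816056855328/17807595/(-566974) = -8816056855328/17807595*(-1/566974) = 4408028427664/5048221683765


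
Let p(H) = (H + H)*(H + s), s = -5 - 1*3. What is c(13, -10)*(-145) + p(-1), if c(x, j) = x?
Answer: -1867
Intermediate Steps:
s = -8 (s = -5 - 3 = -8)
p(H) = 2*H*(-8 + H) (p(H) = (H + H)*(H - 8) = (2*H)*(-8 + H) = 2*H*(-8 + H))
c(13, -10)*(-145) + p(-1) = 13*(-145) + 2*(-1)*(-8 - 1) = -1885 + 2*(-1)*(-9) = -1885 + 18 = -1867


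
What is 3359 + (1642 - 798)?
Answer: 4203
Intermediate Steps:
3359 + (1642 - 798) = 3359 + 844 = 4203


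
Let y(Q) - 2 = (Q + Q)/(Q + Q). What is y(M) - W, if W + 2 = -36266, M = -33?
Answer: 36271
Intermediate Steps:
W = -36268 (W = -2 - 36266 = -36268)
y(Q) = 3 (y(Q) = 2 + (Q + Q)/(Q + Q) = 2 + (2*Q)/((2*Q)) = 2 + (2*Q)*(1/(2*Q)) = 2 + 1 = 3)
y(M) - W = 3 - 1*(-36268) = 3 + 36268 = 36271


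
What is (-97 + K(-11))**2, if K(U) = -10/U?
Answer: 1117249/121 ≈ 9233.5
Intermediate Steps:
(-97 + K(-11))**2 = (-97 - 10/(-11))**2 = (-97 - 10*(-1/11))**2 = (-97 + 10/11)**2 = (-1057/11)**2 = 1117249/121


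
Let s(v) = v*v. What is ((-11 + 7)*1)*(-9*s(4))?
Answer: 576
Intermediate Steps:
s(v) = v²
((-11 + 7)*1)*(-9*s(4)) = ((-11 + 7)*1)*(-9*4²) = (-4*1)*(-9*16) = -4*(-144) = 576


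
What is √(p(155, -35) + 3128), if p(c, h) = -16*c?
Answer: 18*√2 ≈ 25.456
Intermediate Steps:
√(p(155, -35) + 3128) = √(-16*155 + 3128) = √(-2480 + 3128) = √648 = 18*√2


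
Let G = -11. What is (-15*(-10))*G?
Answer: -1650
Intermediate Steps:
(-15*(-10))*G = -15*(-10)*(-11) = 150*(-11) = -1650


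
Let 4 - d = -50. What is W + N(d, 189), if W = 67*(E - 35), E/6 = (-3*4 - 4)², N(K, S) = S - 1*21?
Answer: 100735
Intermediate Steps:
d = 54 (d = 4 - 1*(-50) = 4 + 50 = 54)
N(K, S) = -21 + S (N(K, S) = S - 21 = -21 + S)
E = 1536 (E = 6*(-3*4 - 4)² = 6*(-12 - 4)² = 6*(-16)² = 6*256 = 1536)
W = 100567 (W = 67*(1536 - 35) = 67*1501 = 100567)
W + N(d, 189) = 100567 + (-21 + 189) = 100567 + 168 = 100735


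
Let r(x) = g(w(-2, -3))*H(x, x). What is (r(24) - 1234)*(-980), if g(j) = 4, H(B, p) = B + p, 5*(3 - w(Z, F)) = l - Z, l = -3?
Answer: 1021160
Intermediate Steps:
w(Z, F) = 18/5 + Z/5 (w(Z, F) = 3 - (-3 - Z)/5 = 3 + (3/5 + Z/5) = 18/5 + Z/5)
r(x) = 8*x (r(x) = 4*(x + x) = 4*(2*x) = 8*x)
(r(24) - 1234)*(-980) = (8*24 - 1234)*(-980) = (192 - 1234)*(-980) = -1042*(-980) = 1021160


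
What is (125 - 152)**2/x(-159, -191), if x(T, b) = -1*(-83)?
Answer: 729/83 ≈ 8.7831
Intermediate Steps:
x(T, b) = 83
(125 - 152)**2/x(-159, -191) = (125 - 152)**2/83 = (-27)**2*(1/83) = 729*(1/83) = 729/83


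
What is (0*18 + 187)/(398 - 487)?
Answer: -187/89 ≈ -2.1011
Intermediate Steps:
(0*18 + 187)/(398 - 487) = (0 + 187)/(-89) = 187*(-1/89) = -187/89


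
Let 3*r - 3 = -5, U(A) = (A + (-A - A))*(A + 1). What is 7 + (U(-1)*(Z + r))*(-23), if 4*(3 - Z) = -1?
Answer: 7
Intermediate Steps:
U(A) = -A*(1 + A) (U(A) = (A - 2*A)*(1 + A) = (-A)*(1 + A) = -A*(1 + A))
r = -⅔ (r = 1 + (⅓)*(-5) = 1 - 5/3 = -⅔ ≈ -0.66667)
Z = 13/4 (Z = 3 - ¼*(-1) = 3 + ¼ = 13/4 ≈ 3.2500)
7 + (U(-1)*(Z + r))*(-23) = 7 + ((-1*(-1)*(1 - 1))*(13/4 - ⅔))*(-23) = 7 + (-1*(-1)*0*(31/12))*(-23) = 7 + (0*(31/12))*(-23) = 7 + 0*(-23) = 7 + 0 = 7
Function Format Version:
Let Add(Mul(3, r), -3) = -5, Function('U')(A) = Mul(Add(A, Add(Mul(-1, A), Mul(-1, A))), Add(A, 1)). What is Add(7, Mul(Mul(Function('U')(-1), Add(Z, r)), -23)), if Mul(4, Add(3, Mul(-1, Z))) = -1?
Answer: 7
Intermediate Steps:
Function('U')(A) = Mul(-1, A, Add(1, A)) (Function('U')(A) = Mul(Add(A, Mul(-2, A)), Add(1, A)) = Mul(Mul(-1, A), Add(1, A)) = Mul(-1, A, Add(1, A)))
r = Rational(-2, 3) (r = Add(1, Mul(Rational(1, 3), -5)) = Add(1, Rational(-5, 3)) = Rational(-2, 3) ≈ -0.66667)
Z = Rational(13, 4) (Z = Add(3, Mul(Rational(-1, 4), -1)) = Add(3, Rational(1, 4)) = Rational(13, 4) ≈ 3.2500)
Add(7, Mul(Mul(Function('U')(-1), Add(Z, r)), -23)) = Add(7, Mul(Mul(Mul(-1, -1, Add(1, -1)), Add(Rational(13, 4), Rational(-2, 3))), -23)) = Add(7, Mul(Mul(Mul(-1, -1, 0), Rational(31, 12)), -23)) = Add(7, Mul(Mul(0, Rational(31, 12)), -23)) = Add(7, Mul(0, -23)) = Add(7, 0) = 7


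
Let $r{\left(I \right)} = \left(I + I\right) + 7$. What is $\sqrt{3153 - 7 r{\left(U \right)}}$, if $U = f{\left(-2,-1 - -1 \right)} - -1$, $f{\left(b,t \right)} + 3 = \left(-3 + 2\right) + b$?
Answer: $23 \sqrt{6} \approx 56.338$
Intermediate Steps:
$f{\left(b,t \right)} = -4 + b$ ($f{\left(b,t \right)} = -3 + \left(\left(-3 + 2\right) + b\right) = -3 + \left(-1 + b\right) = -4 + b$)
$U = -5$ ($U = \left(-4 - 2\right) - -1 = -6 + 1 = -5$)
$r{\left(I \right)} = 7 + 2 I$ ($r{\left(I \right)} = 2 I + 7 = 7 + 2 I$)
$\sqrt{3153 - 7 r{\left(U \right)}} = \sqrt{3153 - 7 \left(7 + 2 \left(-5\right)\right)} = \sqrt{3153 - 7 \left(7 - 10\right)} = \sqrt{3153 - -21} = \sqrt{3153 + 21} = \sqrt{3174} = 23 \sqrt{6}$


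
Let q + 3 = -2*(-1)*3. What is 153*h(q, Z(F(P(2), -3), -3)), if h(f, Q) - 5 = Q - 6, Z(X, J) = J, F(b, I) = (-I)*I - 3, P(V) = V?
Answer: -612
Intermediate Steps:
F(b, I) = -3 - I² (F(b, I) = -I² - 3 = -3 - I²)
q = 3 (q = -3 - 2*(-1)*3 = -3 + 2*3 = -3 + 6 = 3)
h(f, Q) = -1 + Q (h(f, Q) = 5 + (Q - 6) = 5 + (-6 + Q) = -1 + Q)
153*h(q, Z(F(P(2), -3), -3)) = 153*(-1 - 3) = 153*(-4) = -612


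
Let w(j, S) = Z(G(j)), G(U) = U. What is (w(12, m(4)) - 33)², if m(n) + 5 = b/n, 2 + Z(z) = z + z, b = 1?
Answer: 121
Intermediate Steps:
Z(z) = -2 + 2*z (Z(z) = -2 + (z + z) = -2 + 2*z)
m(n) = -5 + 1/n
w(j, S) = -2 + 2*j
(w(12, m(4)) - 33)² = ((-2 + 2*12) - 33)² = ((-2 + 24) - 33)² = (22 - 33)² = (-11)² = 121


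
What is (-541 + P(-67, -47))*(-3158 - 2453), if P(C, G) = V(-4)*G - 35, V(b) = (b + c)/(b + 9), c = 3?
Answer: 15895963/5 ≈ 3.1792e+6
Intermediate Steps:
V(b) = (3 + b)/(9 + b) (V(b) = (b + 3)/(b + 9) = (3 + b)/(9 + b))
P(C, G) = -35 - G/5 (P(C, G) = ((3 - 4)/(9 - 4))*G - 35 = (-1/5)*G - 35 = ((⅕)*(-1))*G - 35 = -G/5 - 35 = -35 - G/5)
(-541 + P(-67, -47))*(-3158 - 2453) = (-541 + (-35 - ⅕*(-47)))*(-3158 - 2453) = (-541 + (-35 + 47/5))*(-5611) = (-541 - 128/5)*(-5611) = -2833/5*(-5611) = 15895963/5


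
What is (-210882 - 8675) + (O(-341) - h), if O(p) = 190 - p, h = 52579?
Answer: -271605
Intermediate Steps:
(-210882 - 8675) + (O(-341) - h) = (-210882 - 8675) + ((190 - 1*(-341)) - 1*52579) = -219557 + ((190 + 341) - 52579) = -219557 + (531 - 52579) = -219557 - 52048 = -271605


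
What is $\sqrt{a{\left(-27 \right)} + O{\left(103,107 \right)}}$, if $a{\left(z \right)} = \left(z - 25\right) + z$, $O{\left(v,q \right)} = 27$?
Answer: $2 i \sqrt{13} \approx 7.2111 i$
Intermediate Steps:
$a{\left(z \right)} = -25 + 2 z$ ($a{\left(z \right)} = \left(-25 + z\right) + z = -25 + 2 z$)
$\sqrt{a{\left(-27 \right)} + O{\left(103,107 \right)}} = \sqrt{\left(-25 + 2 \left(-27\right)\right) + 27} = \sqrt{\left(-25 - 54\right) + 27} = \sqrt{-79 + 27} = \sqrt{-52} = 2 i \sqrt{13}$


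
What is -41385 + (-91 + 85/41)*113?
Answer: -2108783/41 ≈ -51434.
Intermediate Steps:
-41385 + (-91 + 85/41)*113 = -41385 - 3646/41*113 = -41385 - 411998/41 = -2108783/41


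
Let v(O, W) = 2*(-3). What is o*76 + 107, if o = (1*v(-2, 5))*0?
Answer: 107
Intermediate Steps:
v(O, W) = -6
o = 0 (o = (1*(-6))*0 = -6*0 = 0)
o*76 + 107 = 0*76 + 107 = 0 + 107 = 107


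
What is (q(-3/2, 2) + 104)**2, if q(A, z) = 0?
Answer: 10816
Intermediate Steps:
(q(-3/2, 2) + 104)**2 = (0 + 104)**2 = 104**2 = 10816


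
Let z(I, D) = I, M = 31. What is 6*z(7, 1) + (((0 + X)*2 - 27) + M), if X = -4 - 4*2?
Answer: 22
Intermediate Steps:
X = -12 (X = -4 - 8 = -12)
6*z(7, 1) + (((0 + X)*2 - 27) + M) = 6*7 + (((0 - 12)*2 - 27) + 31) = 42 + ((-12*2 - 27) + 31) = 42 + ((-24 - 27) + 31) = 42 + (-51 + 31) = 42 - 20 = 22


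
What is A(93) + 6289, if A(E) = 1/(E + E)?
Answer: 1169755/186 ≈ 6289.0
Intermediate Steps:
A(E) = 1/(2*E)
A(93) + 6289 = (1/2)/93 + 6289 = (1/2)*(1/93) + 6289 = 1/186 + 6289 = 1169755/186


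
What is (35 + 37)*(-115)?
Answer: -8280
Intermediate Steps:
(35 + 37)*(-115) = 72*(-115) = -8280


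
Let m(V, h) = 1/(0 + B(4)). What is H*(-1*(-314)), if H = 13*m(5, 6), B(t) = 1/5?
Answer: 20410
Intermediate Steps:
B(t) = ⅕
m(V, h) = 5 (m(V, h) = 1/(0 + ⅕) = 1/(⅕) = 5)
H = 65 (H = 13*5 = 65)
H*(-1*(-314)) = 65*(-1*(-314)) = 65*314 = 20410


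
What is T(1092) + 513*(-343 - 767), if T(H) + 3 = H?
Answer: -568341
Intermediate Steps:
T(H) = -3 + H
T(1092) + 513*(-343 - 767) = (-3 + 1092) + 513*(-343 - 767) = 1089 + 513*(-1110) = 1089 - 569430 = -568341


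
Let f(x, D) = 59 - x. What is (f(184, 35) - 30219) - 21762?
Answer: -52106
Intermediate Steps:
(f(184, 35) - 30219) - 21762 = ((59 - 1*184) - 30219) - 21762 = ((59 - 184) - 30219) - 21762 = (-125 - 30219) - 21762 = -30344 - 21762 = -52106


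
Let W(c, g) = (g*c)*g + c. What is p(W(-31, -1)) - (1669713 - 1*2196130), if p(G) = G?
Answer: 526355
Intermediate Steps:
W(c, g) = c + c*g² (W(c, g) = (c*g)*g + c = c*g² + c = c + c*g²)
p(W(-31, -1)) - (1669713 - 1*2196130) = -31*(1 + (-1)²) - (1669713 - 1*2196130) = -31*(1 + 1) - (1669713 - 2196130) = -31*2 - 1*(-526417) = -62 + 526417 = 526355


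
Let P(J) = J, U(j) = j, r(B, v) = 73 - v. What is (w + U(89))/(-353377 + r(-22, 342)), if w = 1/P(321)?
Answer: -14285/56760183 ≈ -0.00025167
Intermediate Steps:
w = 1/321 ≈ 0.0031153
(w + U(89))/(-353377 + r(-22, 342)) = (1/321 + 89)/(-353377 + (73 - 1*342)) = 28570/(321*(-353377 + (73 - 342))) = 28570/(321*(-353377 - 269)) = (28570/321)/(-353646) = (28570/321)*(-1/353646) = -14285/56760183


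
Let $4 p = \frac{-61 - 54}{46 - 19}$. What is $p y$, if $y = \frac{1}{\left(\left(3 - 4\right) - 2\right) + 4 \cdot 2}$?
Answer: $- \frac{23}{108} \approx -0.21296$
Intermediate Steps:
$p = - \frac{115}{108}$ ($p = \frac{\left(-61 - 54\right) \frac{1}{46 - 19}}{4} = \frac{\left(-115\right) \frac{1}{27}}{4} = \frac{1}{4} \left(- \frac{115}{27}\right) = - \frac{115}{108} \approx -1.0648$)
$y = \frac{1}{5}$ ($y = \frac{1}{\left(-1 - 2\right) + 8} = \frac{1}{-3 + 8} = \frac{1}{5} \approx 0.2$)
$p y = \left(- \frac{115}{108}\right) \frac{1}{5} = - \frac{23}{108}$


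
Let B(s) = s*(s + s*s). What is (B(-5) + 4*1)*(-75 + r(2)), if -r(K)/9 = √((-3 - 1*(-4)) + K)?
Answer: 7200 + 864*√3 ≈ 8696.5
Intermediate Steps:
B(s) = s*(s + s²)
r(K) = -9*√(1 + K) (r(K) = -9*√((-3 - 1*(-4)) + K) = -9*√((-3 + 4) + K) = -9*√(1 + K))
(B(-5) + 4*1)*(-75 + r(2)) = ((-5)²*(1 - 5) + 4*1)*(-75 - 9*√(1 + 2)) = (25*(-4) + 4)*(-75 - 9*√3) = (-100 + 4)*(-75 - 9*√3) = -96*(-75 - 9*√3) = 7200 + 864*√3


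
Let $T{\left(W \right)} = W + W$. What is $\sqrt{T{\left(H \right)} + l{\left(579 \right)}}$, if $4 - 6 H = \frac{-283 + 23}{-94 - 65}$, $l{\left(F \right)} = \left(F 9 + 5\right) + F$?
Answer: $\frac{\sqrt{146523323}}{159} \approx 76.13$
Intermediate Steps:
$l{\left(F \right)} = 5 + 10 F$ ($l{\left(F \right)} = \left(9 F + 5\right) + F = \left(5 + 9 F\right) + F = 5 + 10 F$)
$H = \frac{188}{477}$ ($H = \frac{2}{3} - \frac{\left(-283 + 23\right) \frac{1}{-94 - 65}}{6} = \frac{2}{3} - \frac{\left(-260\right) \frac{1}{-159}}{6} = \frac{2}{3} - \frac{\left(-260\right) \left(- \frac{1}{159}\right)}{6} = \frac{2}{3} - \frac{130}{477} = \frac{188}{477} \approx 0.39413$)
$T{\left(W \right)} = 2 W$
$\sqrt{T{\left(H \right)} + l{\left(579 \right)}} = \sqrt{2 \cdot \frac{188}{477} + \left(5 + 10 \cdot 579\right)} = \sqrt{\frac{376}{477} + \left(5 + 5790\right)} = \sqrt{\frac{376}{477} + 5795} = \sqrt{\frac{2764591}{477}} = \frac{\sqrt{146523323}}{159}$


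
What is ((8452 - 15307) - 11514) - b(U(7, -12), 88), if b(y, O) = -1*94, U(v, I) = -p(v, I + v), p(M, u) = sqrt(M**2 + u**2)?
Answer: -18275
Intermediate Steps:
U(v, I) = -sqrt(v**2 + (I + v)**2)
b(y, O) = -94
((8452 - 15307) - 11514) - b(U(7, -12), 88) = ((8452 - 15307) - 11514) - 1*(-94) = (-6855 - 11514) + 94 = -18369 + 94 = -18275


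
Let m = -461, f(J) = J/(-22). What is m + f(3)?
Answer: -10145/22 ≈ -461.14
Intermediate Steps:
f(J) = -J/22 (f(J) = J*(-1/22) = -J/22)
m + f(3) = -461 - 1/22*3 = -461 - 3/22 = -10145/22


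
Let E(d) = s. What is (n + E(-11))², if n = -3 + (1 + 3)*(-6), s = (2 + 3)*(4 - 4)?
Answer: 729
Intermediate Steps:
s = 0 (s = 5*0 = 0)
n = -27 (n = -3 + 4*(-6) = -3 - 24 = -27)
E(d) = 0
(n + E(-11))² = (-27 + 0)² = (-27)² = 729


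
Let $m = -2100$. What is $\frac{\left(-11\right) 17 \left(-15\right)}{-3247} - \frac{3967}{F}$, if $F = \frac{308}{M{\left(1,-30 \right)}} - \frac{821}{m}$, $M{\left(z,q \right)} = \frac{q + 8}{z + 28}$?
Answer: $\frac{1450620165}{162689789} \approx 8.9165$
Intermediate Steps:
$M{\left(z,q \right)} = \frac{8 + q}{28 + z}$
$F = - \frac{851779}{2100}$ ($F = \frac{308}{\frac{1}{28 + 1} \left(8 - 30\right)} - \frac{821}{-2100} = \frac{308}{\frac{1}{29} \left(-22\right)} - - \frac{821}{2100} = \frac{308}{\frac{1}{29} \left(-22\right)} + \frac{821}{2100} = \frac{308}{- \frac{22}{29}} + \frac{821}{2100} = 308 \left(- \frac{29}{22}\right) + \frac{821}{2100} = -406 + \frac{821}{2100} = - \frac{851779}{2100} \approx -405.61$)
$\frac{\left(-11\right) 17 \left(-15\right)}{-3247} - \frac{3967}{F} = \frac{\left(-11\right) 17 \left(-15\right)}{-3247} - \frac{3967}{- \frac{851779}{2100}} = \left(-187\right) \left(-15\right) \left(- \frac{1}{3247}\right) - - \frac{8330700}{851779} = 2805 \left(- \frac{1}{3247}\right) + \frac{8330700}{851779} = - \frac{165}{191} + \frac{8330700}{851779} = \frac{1450620165}{162689789}$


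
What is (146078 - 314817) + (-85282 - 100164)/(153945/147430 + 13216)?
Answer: -65766054009091/389717765 ≈ -1.6875e+5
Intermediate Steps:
(146078 - 314817) + (-85282 - 100164)/(153945/147430 + 13216) = -168739 - 185446/(153945*(1/147430) + 13216) = -168739 - 185446/(30789/29486 + 13216) = -168739 - 185446/389717765/29486 = -168739 - 185446*29486/389717765 = -168739 - 5468060756/389717765 = -65766054009091/389717765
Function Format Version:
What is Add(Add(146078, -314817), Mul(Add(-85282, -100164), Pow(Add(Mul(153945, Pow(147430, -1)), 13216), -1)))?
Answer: Rational(-65766054009091, 389717765) ≈ -1.6875e+5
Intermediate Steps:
Add(Add(146078, -314817), Mul(Add(-85282, -100164), Pow(Add(Mul(153945, Pow(147430, -1)), 13216), -1))) = Add(-168739, Mul(-185446, Pow(Add(Mul(153945, Rational(1, 147430)), 13216), -1))) = Add(-168739, Mul(-185446, Pow(Add(Rational(30789, 29486), 13216), -1))) = Add(-168739, Mul(-185446, Pow(Rational(389717765, 29486), -1))) = Add(-168739, Mul(-185446, Rational(29486, 389717765))) = Add(-168739, Rational(-5468060756, 389717765)) = Rational(-65766054009091, 389717765)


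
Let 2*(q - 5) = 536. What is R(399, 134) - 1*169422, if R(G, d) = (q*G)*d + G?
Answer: 14427195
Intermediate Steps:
q = 273 (q = 5 + (1/2)*536 = 5 + 268 = 273)
R(G, d) = G + 273*G*d (R(G, d) = (273*G)*d + G = 273*G*d + G = G + 273*G*d)
R(399, 134) - 1*169422 = 399*(1 + 273*134) - 1*169422 = 399*(1 + 36582) - 169422 = 399*36583 - 169422 = 14596617 - 169422 = 14427195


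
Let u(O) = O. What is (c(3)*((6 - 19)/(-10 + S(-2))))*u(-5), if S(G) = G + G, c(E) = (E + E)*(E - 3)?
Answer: 0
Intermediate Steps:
c(E) = 2*E*(-3 + E) (c(E) = (2*E)*(-3 + E) = 2*E*(-3 + E))
S(G) = 2*G
(c(3)*((6 - 19)/(-10 + S(-2))))*u(-5) = ((2*3*(-3 + 3))*((6 - 19)/(-10 + 2*(-2))))*(-5) = ((2*3*0)*(-13/(-10 - 4)))*(-5) = (0*(-13/(-14)))*(-5) = (0*(-13*(-1/14)))*(-5) = (0*(13/14))*(-5) = 0*(-5) = 0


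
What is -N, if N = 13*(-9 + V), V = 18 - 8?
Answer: -13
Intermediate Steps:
V = 10
N = 13 (N = 13*(-9 + 10) = 13*1 = 13)
-N = -1*13 = -13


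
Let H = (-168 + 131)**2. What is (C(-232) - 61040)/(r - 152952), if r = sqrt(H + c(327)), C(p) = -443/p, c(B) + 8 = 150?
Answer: 270741042603/678435070997 + 14160837*sqrt(1511)/5427480567976 ≈ 0.39917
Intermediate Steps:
c(B) = 142 (c(B) = -8 + 150 = 142)
H = 1369 (H = (-37)**2 = 1369)
r = sqrt(1511) (r = sqrt(1369 + 142) = sqrt(1511) ≈ 38.872)
(C(-232) - 61040)/(r - 152952) = (-443/(-232) - 61040)/(sqrt(1511) - 152952) = (-443*(-1/232) - 61040)/(-152952 + sqrt(1511)) = (443/232 - 61040)/(-152952 + sqrt(1511)) = -14160837/(232*(-152952 + sqrt(1511)))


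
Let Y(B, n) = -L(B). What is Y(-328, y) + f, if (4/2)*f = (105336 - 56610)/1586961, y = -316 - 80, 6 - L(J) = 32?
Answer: 4587261/176329 ≈ 26.015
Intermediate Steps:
L(J) = -26 (L(J) = 6 - 1*32 = 6 - 32 = -26)
y = -396
Y(B, n) = 26 (Y(B, n) = -1*(-26) = 26)
f = 2707/176329 (f = ((105336 - 56610)/1586961)/2 = (48726*(1/1586961))/2 = (½)*(5414/176329) = 2707/176329 ≈ 0.015352)
Y(-328, y) + f = 26 + 2707/176329 = 4587261/176329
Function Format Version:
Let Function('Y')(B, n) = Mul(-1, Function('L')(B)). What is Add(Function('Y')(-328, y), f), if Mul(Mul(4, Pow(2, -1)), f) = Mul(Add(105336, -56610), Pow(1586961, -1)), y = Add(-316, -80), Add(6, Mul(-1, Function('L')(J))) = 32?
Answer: Rational(4587261, 176329) ≈ 26.015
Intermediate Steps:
Function('L')(J) = -26 (Function('L')(J) = Add(6, Mul(-1, 32)) = Add(6, -32) = -26)
y = -396
Function('Y')(B, n) = 26 (Function('Y')(B, n) = Mul(-1, -26) = 26)
f = Rational(2707, 176329) (f = Mul(Rational(1, 2), Mul(Add(105336, -56610), Pow(1586961, -1))) = Mul(Rational(1, 2), Mul(48726, Rational(1, 1586961))) = Mul(Rational(1, 2), Rational(5414, 176329)) = Rational(2707, 176329) ≈ 0.015352)
Add(Function('Y')(-328, y), f) = Add(26, Rational(2707, 176329)) = Rational(4587261, 176329)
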